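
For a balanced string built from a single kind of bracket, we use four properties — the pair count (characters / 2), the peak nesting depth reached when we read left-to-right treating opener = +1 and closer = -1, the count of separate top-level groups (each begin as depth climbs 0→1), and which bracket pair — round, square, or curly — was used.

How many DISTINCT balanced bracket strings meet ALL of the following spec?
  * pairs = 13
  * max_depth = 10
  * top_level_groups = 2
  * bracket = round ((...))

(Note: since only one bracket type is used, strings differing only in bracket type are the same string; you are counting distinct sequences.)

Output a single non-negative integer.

Answer: 374

Derivation:
Spec: pairs=13 depth=10 groups=2
Count(depth <= 10) = 207970
Count(depth <= 9) = 207596
Count(depth == 10) = 207970 - 207596 = 374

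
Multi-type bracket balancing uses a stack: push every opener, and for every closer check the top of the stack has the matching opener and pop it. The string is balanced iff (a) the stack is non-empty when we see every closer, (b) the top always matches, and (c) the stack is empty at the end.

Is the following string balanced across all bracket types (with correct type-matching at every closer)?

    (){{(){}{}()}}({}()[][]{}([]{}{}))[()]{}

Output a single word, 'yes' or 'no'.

pos 0: push '('; stack = (
pos 1: ')' matches '('; pop; stack = (empty)
pos 2: push '{'; stack = {
pos 3: push '{'; stack = {{
pos 4: push '('; stack = {{(
pos 5: ')' matches '('; pop; stack = {{
pos 6: push '{'; stack = {{{
pos 7: '}' matches '{'; pop; stack = {{
pos 8: push '{'; stack = {{{
pos 9: '}' matches '{'; pop; stack = {{
pos 10: push '('; stack = {{(
pos 11: ')' matches '('; pop; stack = {{
pos 12: '}' matches '{'; pop; stack = {
pos 13: '}' matches '{'; pop; stack = (empty)
pos 14: push '('; stack = (
pos 15: push '{'; stack = ({
pos 16: '}' matches '{'; pop; stack = (
pos 17: push '('; stack = ((
pos 18: ')' matches '('; pop; stack = (
pos 19: push '['; stack = ([
pos 20: ']' matches '['; pop; stack = (
pos 21: push '['; stack = ([
pos 22: ']' matches '['; pop; stack = (
pos 23: push '{'; stack = ({
pos 24: '}' matches '{'; pop; stack = (
pos 25: push '('; stack = ((
pos 26: push '['; stack = (([
pos 27: ']' matches '['; pop; stack = ((
pos 28: push '{'; stack = (({
pos 29: '}' matches '{'; pop; stack = ((
pos 30: push '{'; stack = (({
pos 31: '}' matches '{'; pop; stack = ((
pos 32: ')' matches '('; pop; stack = (
pos 33: ')' matches '('; pop; stack = (empty)
pos 34: push '['; stack = [
pos 35: push '('; stack = [(
pos 36: ')' matches '('; pop; stack = [
pos 37: ']' matches '['; pop; stack = (empty)
pos 38: push '{'; stack = {
pos 39: '}' matches '{'; pop; stack = (empty)
end: stack empty → VALID
Verdict: properly nested → yes

Answer: yes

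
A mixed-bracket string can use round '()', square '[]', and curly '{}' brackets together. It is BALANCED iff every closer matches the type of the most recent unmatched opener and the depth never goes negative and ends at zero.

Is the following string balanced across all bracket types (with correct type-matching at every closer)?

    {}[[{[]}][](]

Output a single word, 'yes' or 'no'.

Answer: no

Derivation:
pos 0: push '{'; stack = {
pos 1: '}' matches '{'; pop; stack = (empty)
pos 2: push '['; stack = [
pos 3: push '['; stack = [[
pos 4: push '{'; stack = [[{
pos 5: push '['; stack = [[{[
pos 6: ']' matches '['; pop; stack = [[{
pos 7: '}' matches '{'; pop; stack = [[
pos 8: ']' matches '['; pop; stack = [
pos 9: push '['; stack = [[
pos 10: ']' matches '['; pop; stack = [
pos 11: push '('; stack = [(
pos 12: saw closer ']' but top of stack is '(' (expected ')') → INVALID
Verdict: type mismatch at position 12: ']' closes '(' → no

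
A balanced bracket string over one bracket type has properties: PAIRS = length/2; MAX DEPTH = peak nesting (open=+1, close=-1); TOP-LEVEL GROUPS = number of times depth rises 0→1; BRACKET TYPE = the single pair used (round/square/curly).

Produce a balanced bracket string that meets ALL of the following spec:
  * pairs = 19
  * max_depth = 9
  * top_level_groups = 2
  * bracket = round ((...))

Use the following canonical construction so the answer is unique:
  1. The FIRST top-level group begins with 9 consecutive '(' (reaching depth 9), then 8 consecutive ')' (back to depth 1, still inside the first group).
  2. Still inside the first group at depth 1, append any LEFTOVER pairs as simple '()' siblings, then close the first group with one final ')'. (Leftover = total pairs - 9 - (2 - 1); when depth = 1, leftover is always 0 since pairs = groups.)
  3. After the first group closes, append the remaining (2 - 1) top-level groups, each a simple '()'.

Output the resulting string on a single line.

Answer: ((((((((())))))))()()()()()()()()())()

Derivation:
Spec: pairs=19 depth=9 groups=2
Leftover pairs = 19 - 9 - (2-1) = 9
First group: deep chain of depth 9 + 9 sibling pairs
Remaining 1 groups: simple '()' each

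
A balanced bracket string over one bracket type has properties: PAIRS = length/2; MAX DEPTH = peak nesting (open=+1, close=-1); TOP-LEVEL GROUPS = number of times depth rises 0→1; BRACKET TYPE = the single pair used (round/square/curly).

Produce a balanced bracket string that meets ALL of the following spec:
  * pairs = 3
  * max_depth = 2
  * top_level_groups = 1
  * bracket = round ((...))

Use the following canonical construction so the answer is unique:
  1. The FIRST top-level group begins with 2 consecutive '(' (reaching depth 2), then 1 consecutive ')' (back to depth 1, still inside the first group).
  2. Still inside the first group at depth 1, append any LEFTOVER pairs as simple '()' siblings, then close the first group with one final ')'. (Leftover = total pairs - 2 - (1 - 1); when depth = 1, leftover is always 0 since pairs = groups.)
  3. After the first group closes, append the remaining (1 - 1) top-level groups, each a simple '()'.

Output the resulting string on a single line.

Answer: (()())

Derivation:
Spec: pairs=3 depth=2 groups=1
Leftover pairs = 3 - 2 - (1-1) = 1
First group: deep chain of depth 2 + 1 sibling pairs
Remaining 0 groups: simple '()' each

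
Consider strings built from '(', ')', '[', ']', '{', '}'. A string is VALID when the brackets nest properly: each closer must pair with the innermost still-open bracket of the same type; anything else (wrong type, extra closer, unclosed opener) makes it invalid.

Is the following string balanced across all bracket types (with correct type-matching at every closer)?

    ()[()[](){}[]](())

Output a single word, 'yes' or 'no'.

pos 0: push '('; stack = (
pos 1: ')' matches '('; pop; stack = (empty)
pos 2: push '['; stack = [
pos 3: push '('; stack = [(
pos 4: ')' matches '('; pop; stack = [
pos 5: push '['; stack = [[
pos 6: ']' matches '['; pop; stack = [
pos 7: push '('; stack = [(
pos 8: ')' matches '('; pop; stack = [
pos 9: push '{'; stack = [{
pos 10: '}' matches '{'; pop; stack = [
pos 11: push '['; stack = [[
pos 12: ']' matches '['; pop; stack = [
pos 13: ']' matches '['; pop; stack = (empty)
pos 14: push '('; stack = (
pos 15: push '('; stack = ((
pos 16: ')' matches '('; pop; stack = (
pos 17: ')' matches '('; pop; stack = (empty)
end: stack empty → VALID
Verdict: properly nested → yes

Answer: yes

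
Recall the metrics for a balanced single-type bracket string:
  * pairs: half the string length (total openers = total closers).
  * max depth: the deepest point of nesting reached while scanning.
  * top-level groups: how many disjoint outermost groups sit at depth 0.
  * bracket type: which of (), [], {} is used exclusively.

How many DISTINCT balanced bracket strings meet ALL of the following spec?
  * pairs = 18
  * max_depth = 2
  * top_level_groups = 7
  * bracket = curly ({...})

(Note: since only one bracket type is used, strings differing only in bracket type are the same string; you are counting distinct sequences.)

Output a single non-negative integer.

Spec: pairs=18 depth=2 groups=7
Count(depth <= 2) = 12376
Count(depth <= 1) = 0
Count(depth == 2) = 12376 - 0 = 12376

Answer: 12376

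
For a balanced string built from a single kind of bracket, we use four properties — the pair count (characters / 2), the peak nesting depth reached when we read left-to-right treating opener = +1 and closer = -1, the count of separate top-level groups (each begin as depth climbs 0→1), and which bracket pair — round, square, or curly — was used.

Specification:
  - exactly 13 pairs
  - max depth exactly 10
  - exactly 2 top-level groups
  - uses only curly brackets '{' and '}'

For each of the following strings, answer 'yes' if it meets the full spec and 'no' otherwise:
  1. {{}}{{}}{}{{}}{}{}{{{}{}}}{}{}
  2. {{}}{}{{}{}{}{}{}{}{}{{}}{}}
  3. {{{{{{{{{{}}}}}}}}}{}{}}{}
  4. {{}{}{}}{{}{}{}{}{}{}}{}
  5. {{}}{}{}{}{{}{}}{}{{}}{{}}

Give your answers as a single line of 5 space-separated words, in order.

String 1 '{{}}{{}}{}{{}}{}{}{{{}{}}}{}{}': depth seq [1 2 1 0 1 2 1 0 1 0 1 2 1 0 1 0 1 0 1 2 3 2 3 2 1 0 1 0 1 0]
  -> pairs=15 depth=3 groups=9 -> no
String 2 '{{}}{}{{}{}{}{}{}{}{}{{}}{}}': depth seq [1 2 1 0 1 0 1 2 1 2 1 2 1 2 1 2 1 2 1 2 1 2 3 2 1 2 1 0]
  -> pairs=14 depth=3 groups=3 -> no
String 3 '{{{{{{{{{{}}}}}}}}}{}{}}{}': depth seq [1 2 3 4 5 6 7 8 9 10 9 8 7 6 5 4 3 2 1 2 1 2 1 0 1 0]
  -> pairs=13 depth=10 groups=2 -> yes
String 4 '{{}{}{}}{{}{}{}{}{}{}}{}': depth seq [1 2 1 2 1 2 1 0 1 2 1 2 1 2 1 2 1 2 1 2 1 0 1 0]
  -> pairs=12 depth=2 groups=3 -> no
String 5 '{{}}{}{}{}{{}{}}{}{{}}{{}}': depth seq [1 2 1 0 1 0 1 0 1 0 1 2 1 2 1 0 1 0 1 2 1 0 1 2 1 0]
  -> pairs=13 depth=2 groups=8 -> no

Answer: no no yes no no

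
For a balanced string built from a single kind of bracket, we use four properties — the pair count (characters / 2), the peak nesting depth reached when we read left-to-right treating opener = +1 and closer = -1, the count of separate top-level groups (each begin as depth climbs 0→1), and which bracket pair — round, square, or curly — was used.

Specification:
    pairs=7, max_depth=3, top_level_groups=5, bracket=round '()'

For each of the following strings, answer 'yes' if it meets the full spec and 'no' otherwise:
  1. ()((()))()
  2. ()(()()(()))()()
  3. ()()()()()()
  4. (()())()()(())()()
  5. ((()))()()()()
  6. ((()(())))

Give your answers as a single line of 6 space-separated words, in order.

String 1 '()((()))()': depth seq [1 0 1 2 3 2 1 0 1 0]
  -> pairs=5 depth=3 groups=3 -> no
String 2 '()(()()(()))()()': depth seq [1 0 1 2 1 2 1 2 3 2 1 0 1 0 1 0]
  -> pairs=8 depth=3 groups=4 -> no
String 3 '()()()()()()': depth seq [1 0 1 0 1 0 1 0 1 0 1 0]
  -> pairs=6 depth=1 groups=6 -> no
String 4 '(()())()()(())()()': depth seq [1 2 1 2 1 0 1 0 1 0 1 2 1 0 1 0 1 0]
  -> pairs=9 depth=2 groups=6 -> no
String 5 '((()))()()()()': depth seq [1 2 3 2 1 0 1 0 1 0 1 0 1 0]
  -> pairs=7 depth=3 groups=5 -> yes
String 6 '((()(())))': depth seq [1 2 3 2 3 4 3 2 1 0]
  -> pairs=5 depth=4 groups=1 -> no

Answer: no no no no yes no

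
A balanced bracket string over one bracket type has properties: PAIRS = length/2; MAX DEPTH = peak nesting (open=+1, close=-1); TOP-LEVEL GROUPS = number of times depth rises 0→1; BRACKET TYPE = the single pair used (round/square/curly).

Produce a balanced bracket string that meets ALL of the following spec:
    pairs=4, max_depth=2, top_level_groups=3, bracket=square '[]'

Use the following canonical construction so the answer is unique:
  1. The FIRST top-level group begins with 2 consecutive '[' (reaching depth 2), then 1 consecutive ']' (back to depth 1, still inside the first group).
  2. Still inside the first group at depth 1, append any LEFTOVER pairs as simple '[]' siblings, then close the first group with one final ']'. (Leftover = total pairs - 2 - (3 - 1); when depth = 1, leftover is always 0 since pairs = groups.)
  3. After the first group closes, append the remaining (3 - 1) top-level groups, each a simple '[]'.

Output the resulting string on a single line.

Answer: [[]][][]

Derivation:
Spec: pairs=4 depth=2 groups=3
Leftover pairs = 4 - 2 - (3-1) = 0
First group: deep chain of depth 2 + 0 sibling pairs
Remaining 2 groups: simple '[]' each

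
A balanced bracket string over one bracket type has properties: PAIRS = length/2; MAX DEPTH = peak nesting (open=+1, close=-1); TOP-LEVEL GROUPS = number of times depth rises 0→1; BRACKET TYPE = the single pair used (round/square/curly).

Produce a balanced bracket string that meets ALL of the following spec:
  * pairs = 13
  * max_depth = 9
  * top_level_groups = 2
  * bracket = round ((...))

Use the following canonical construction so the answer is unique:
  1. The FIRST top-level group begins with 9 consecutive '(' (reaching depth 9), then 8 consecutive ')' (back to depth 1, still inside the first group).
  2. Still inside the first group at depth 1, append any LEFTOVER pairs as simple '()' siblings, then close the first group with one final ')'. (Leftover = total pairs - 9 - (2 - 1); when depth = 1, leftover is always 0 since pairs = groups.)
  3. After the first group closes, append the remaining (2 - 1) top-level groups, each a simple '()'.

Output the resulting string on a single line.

Spec: pairs=13 depth=9 groups=2
Leftover pairs = 13 - 9 - (2-1) = 3
First group: deep chain of depth 9 + 3 sibling pairs
Remaining 1 groups: simple '()' each

Answer: ((((((((())))))))()()())()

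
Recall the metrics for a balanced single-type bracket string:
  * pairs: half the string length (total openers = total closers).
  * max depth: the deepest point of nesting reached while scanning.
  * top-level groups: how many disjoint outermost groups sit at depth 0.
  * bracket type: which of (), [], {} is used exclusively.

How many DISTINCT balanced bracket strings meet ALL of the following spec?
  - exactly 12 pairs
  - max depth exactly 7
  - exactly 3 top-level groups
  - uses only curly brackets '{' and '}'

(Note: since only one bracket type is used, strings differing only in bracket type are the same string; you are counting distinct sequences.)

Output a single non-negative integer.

Spec: pairs=12 depth=7 groups=3
Count(depth <= 7) = 41537
Count(depth <= 6) = 39650
Count(depth == 7) = 41537 - 39650 = 1887

Answer: 1887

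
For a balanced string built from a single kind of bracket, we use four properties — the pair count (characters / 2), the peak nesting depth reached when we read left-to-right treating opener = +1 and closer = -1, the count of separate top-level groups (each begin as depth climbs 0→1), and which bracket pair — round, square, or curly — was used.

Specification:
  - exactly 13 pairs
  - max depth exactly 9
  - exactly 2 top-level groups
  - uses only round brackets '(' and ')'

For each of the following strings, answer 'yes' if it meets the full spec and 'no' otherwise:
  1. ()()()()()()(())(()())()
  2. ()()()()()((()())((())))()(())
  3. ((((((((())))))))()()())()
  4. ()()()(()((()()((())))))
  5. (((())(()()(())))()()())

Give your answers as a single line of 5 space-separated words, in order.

String 1 '()()()()()()(())(()())()': depth seq [1 0 1 0 1 0 1 0 1 0 1 0 1 2 1 0 1 2 1 2 1 0 1 0]
  -> pairs=12 depth=2 groups=9 -> no
String 2 '()()()()()((()())((())))()(())': depth seq [1 0 1 0 1 0 1 0 1 0 1 2 3 2 3 2 1 2 3 4 3 2 1 0 1 0 1 2 1 0]
  -> pairs=15 depth=4 groups=8 -> no
String 3 '((((((((())))))))()()())()': depth seq [1 2 3 4 5 6 7 8 9 8 7 6 5 4 3 2 1 2 1 2 1 2 1 0 1 0]
  -> pairs=13 depth=9 groups=2 -> yes
String 4 '()()()(()((()()((())))))': depth seq [1 0 1 0 1 0 1 2 1 2 3 4 3 4 3 4 5 6 5 4 3 2 1 0]
  -> pairs=12 depth=6 groups=4 -> no
String 5 '(((())(()()(())))()()())': depth seq [1 2 3 4 3 2 3 4 3 4 3 4 5 4 3 2 1 2 1 2 1 2 1 0]
  -> pairs=12 depth=5 groups=1 -> no

Answer: no no yes no no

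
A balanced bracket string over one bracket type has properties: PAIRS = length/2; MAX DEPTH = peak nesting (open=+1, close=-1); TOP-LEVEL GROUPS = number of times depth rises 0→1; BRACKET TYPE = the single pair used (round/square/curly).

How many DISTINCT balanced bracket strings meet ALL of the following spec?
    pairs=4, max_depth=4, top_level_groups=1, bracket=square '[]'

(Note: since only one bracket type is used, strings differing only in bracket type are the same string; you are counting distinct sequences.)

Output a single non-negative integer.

Answer: 1

Derivation:
Spec: pairs=4 depth=4 groups=1
Count(depth <= 4) = 5
Count(depth <= 3) = 4
Count(depth == 4) = 5 - 4 = 1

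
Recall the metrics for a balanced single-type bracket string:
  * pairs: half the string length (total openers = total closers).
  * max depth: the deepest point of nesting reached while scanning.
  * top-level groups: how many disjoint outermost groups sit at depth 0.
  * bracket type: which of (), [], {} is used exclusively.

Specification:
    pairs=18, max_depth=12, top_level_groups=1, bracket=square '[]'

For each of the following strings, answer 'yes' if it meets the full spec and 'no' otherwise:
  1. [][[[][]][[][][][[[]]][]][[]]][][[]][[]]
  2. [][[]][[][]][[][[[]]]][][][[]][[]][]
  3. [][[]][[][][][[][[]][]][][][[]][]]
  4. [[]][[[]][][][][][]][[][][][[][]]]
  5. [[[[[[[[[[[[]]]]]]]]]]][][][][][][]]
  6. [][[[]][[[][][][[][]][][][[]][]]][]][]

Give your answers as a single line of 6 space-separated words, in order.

Answer: no no no no yes no

Derivation:
String 1 '[][[[][]][[][][][[[]]][]][[]]][][[]][[]]': depth seq [1 0 1 2 3 2 3 2 1 2 3 2 3 2 3 2 3 4 5 4 3 2 3 2 1 2 3 2 1 0 1 0 1 2 1 0 1 2 1 0]
  -> pairs=20 depth=5 groups=5 -> no
String 2 '[][[]][[][]][[][[[]]]][][][[]][[]][]': depth seq [1 0 1 2 1 0 1 2 1 2 1 0 1 2 1 2 3 4 3 2 1 0 1 0 1 0 1 2 1 0 1 2 1 0 1 0]
  -> pairs=18 depth=4 groups=9 -> no
String 3 '[][[]][[][][][[][[]][]][][][[]][]]': depth seq [1 0 1 2 1 0 1 2 1 2 1 2 1 2 3 2 3 4 3 2 3 2 1 2 1 2 1 2 3 2 1 2 1 0]
  -> pairs=17 depth=4 groups=3 -> no
String 4 '[[]][[[]][][][][][]][[][][][[][]]]': depth seq [1 2 1 0 1 2 3 2 1 2 1 2 1 2 1 2 1 2 1 0 1 2 1 2 1 2 1 2 3 2 3 2 1 0]
  -> pairs=17 depth=3 groups=3 -> no
String 5 '[[[[[[[[[[[[]]]]]]]]]]][][][][][][]]': depth seq [1 2 3 4 5 6 7 8 9 10 11 12 11 10 9 8 7 6 5 4 3 2 1 2 1 2 1 2 1 2 1 2 1 2 1 0]
  -> pairs=18 depth=12 groups=1 -> yes
String 6 '[][[[]][[[][][][[][]][][][[]][]]][]][]': depth seq [1 0 1 2 3 2 1 2 3 4 3 4 3 4 3 4 5 4 5 4 3 4 3 4 3 4 5 4 3 4 3 2 1 2 1 0 1 0]
  -> pairs=19 depth=5 groups=3 -> no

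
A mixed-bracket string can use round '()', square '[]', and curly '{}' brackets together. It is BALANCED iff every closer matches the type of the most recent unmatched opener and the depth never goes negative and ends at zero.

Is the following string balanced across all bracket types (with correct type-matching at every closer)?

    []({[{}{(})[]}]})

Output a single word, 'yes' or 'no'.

Answer: no

Derivation:
pos 0: push '['; stack = [
pos 1: ']' matches '['; pop; stack = (empty)
pos 2: push '('; stack = (
pos 3: push '{'; stack = ({
pos 4: push '['; stack = ({[
pos 5: push '{'; stack = ({[{
pos 6: '}' matches '{'; pop; stack = ({[
pos 7: push '{'; stack = ({[{
pos 8: push '('; stack = ({[{(
pos 9: saw closer '}' but top of stack is '(' (expected ')') → INVALID
Verdict: type mismatch at position 9: '}' closes '(' → no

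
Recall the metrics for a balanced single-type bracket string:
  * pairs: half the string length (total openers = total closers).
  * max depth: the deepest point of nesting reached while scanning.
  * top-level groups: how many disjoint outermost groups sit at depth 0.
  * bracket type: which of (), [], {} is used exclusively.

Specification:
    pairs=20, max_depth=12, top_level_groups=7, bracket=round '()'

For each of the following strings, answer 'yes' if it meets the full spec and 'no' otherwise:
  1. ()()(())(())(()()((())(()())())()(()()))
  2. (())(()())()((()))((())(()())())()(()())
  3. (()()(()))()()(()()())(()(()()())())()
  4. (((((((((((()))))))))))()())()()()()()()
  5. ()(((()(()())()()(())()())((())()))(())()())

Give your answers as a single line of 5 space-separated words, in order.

String 1 '()()(())(())(()()((())(()())())()(()()))': depth seq [1 0 1 0 1 2 1 0 1 2 1 0 1 2 1 2 1 2 3 4 3 2 3 4 3 4 3 2 3 2 1 2 1 2 3 2 3 2 1 0]
  -> pairs=20 depth=4 groups=5 -> no
String 2 '(())(()())()((()))((())(()())())()(()())': depth seq [1 2 1 0 1 2 1 2 1 0 1 0 1 2 3 2 1 0 1 2 3 2 1 2 3 2 3 2 1 2 1 0 1 0 1 2 1 2 1 0]
  -> pairs=20 depth=3 groups=7 -> no
String 3 '(()()(()))()()(()()())(()(()()())())()': depth seq [1 2 1 2 1 2 3 2 1 0 1 0 1 0 1 2 1 2 1 2 1 0 1 2 1 2 3 2 3 2 3 2 1 2 1 0 1 0]
  -> pairs=19 depth=3 groups=6 -> no
String 4 '(((((((((((()))))))))))()())()()()()()()': depth seq [1 2 3 4 5 6 7 8 9 10 11 12 11 10 9 8 7 6 5 4 3 2 1 2 1 2 1 0 1 0 1 0 1 0 1 0 1 0 1 0]
  -> pairs=20 depth=12 groups=7 -> yes
String 5 '()(((()(()())()()(())()())((())()))(())()())': depth seq [1 0 1 2 3 4 3 4 5 4 5 4 3 4 3 4 3 4 5 4 3 4 3 4 3 2 3 4 5 4 3 4 3 2 1 2 3 2 1 2 1 2 1 0]
  -> pairs=22 depth=5 groups=2 -> no

Answer: no no no yes no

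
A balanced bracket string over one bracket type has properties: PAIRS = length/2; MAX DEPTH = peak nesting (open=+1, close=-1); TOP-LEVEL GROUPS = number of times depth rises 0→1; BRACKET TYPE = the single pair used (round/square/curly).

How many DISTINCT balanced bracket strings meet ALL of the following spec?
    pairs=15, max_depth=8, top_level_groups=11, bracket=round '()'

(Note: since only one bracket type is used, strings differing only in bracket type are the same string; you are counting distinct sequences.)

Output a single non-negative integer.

Spec: pairs=15 depth=8 groups=11
Count(depth <= 8) = 2244
Count(depth <= 7) = 2244
Count(depth == 8) = 2244 - 2244 = 0

Answer: 0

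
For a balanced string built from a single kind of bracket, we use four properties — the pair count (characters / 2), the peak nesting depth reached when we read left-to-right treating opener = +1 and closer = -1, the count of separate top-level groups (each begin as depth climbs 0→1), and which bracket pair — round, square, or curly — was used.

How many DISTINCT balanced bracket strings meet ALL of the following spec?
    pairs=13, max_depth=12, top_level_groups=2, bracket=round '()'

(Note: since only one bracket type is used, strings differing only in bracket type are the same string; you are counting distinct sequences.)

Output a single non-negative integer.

Spec: pairs=13 depth=12 groups=2
Count(depth <= 12) = 208012
Count(depth <= 11) = 208010
Count(depth == 12) = 208012 - 208010 = 2

Answer: 2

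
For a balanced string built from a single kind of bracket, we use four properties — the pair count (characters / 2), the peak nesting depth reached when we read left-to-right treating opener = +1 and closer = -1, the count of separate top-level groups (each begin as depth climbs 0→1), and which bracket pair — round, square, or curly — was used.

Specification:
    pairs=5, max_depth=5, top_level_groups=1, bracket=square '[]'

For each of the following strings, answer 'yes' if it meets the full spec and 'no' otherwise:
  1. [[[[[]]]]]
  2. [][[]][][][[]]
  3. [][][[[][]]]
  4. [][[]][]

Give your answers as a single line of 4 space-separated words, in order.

String 1 '[[[[[]]]]]': depth seq [1 2 3 4 5 4 3 2 1 0]
  -> pairs=5 depth=5 groups=1 -> yes
String 2 '[][[]][][][[]]': depth seq [1 0 1 2 1 0 1 0 1 0 1 2 1 0]
  -> pairs=7 depth=2 groups=5 -> no
String 3 '[][][[[][]]]': depth seq [1 0 1 0 1 2 3 2 3 2 1 0]
  -> pairs=6 depth=3 groups=3 -> no
String 4 '[][[]][]': depth seq [1 0 1 2 1 0 1 0]
  -> pairs=4 depth=2 groups=3 -> no

Answer: yes no no no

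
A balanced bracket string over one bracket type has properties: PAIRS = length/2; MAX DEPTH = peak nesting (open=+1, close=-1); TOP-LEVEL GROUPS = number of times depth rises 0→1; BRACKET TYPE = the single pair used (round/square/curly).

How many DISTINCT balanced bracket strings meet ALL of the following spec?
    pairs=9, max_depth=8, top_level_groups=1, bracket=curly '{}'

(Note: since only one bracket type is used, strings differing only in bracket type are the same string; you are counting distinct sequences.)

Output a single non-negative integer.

Spec: pairs=9 depth=8 groups=1
Count(depth <= 8) = 1429
Count(depth <= 7) = 1416
Count(depth == 8) = 1429 - 1416 = 13

Answer: 13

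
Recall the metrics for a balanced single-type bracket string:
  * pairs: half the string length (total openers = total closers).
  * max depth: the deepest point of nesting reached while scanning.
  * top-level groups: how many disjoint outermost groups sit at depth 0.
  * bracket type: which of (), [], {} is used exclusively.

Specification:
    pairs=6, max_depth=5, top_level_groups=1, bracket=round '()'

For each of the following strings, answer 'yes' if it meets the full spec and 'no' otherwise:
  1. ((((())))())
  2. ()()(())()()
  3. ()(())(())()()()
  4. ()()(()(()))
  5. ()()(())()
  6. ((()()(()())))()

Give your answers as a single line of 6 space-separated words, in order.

Answer: yes no no no no no

Derivation:
String 1 '((((())))())': depth seq [1 2 3 4 5 4 3 2 1 2 1 0]
  -> pairs=6 depth=5 groups=1 -> yes
String 2 '()()(())()()': depth seq [1 0 1 0 1 2 1 0 1 0 1 0]
  -> pairs=6 depth=2 groups=5 -> no
String 3 '()(())(())()()()': depth seq [1 0 1 2 1 0 1 2 1 0 1 0 1 0 1 0]
  -> pairs=8 depth=2 groups=6 -> no
String 4 '()()(()(()))': depth seq [1 0 1 0 1 2 1 2 3 2 1 0]
  -> pairs=6 depth=3 groups=3 -> no
String 5 '()()(())()': depth seq [1 0 1 0 1 2 1 0 1 0]
  -> pairs=5 depth=2 groups=4 -> no
String 6 '((()()(()())))()': depth seq [1 2 3 2 3 2 3 4 3 4 3 2 1 0 1 0]
  -> pairs=8 depth=4 groups=2 -> no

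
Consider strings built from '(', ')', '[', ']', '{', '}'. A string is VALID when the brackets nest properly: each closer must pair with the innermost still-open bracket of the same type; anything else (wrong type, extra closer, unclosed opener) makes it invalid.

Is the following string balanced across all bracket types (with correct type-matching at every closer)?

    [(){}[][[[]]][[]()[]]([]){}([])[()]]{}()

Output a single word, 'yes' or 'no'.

pos 0: push '['; stack = [
pos 1: push '('; stack = [(
pos 2: ')' matches '('; pop; stack = [
pos 3: push '{'; stack = [{
pos 4: '}' matches '{'; pop; stack = [
pos 5: push '['; stack = [[
pos 6: ']' matches '['; pop; stack = [
pos 7: push '['; stack = [[
pos 8: push '['; stack = [[[
pos 9: push '['; stack = [[[[
pos 10: ']' matches '['; pop; stack = [[[
pos 11: ']' matches '['; pop; stack = [[
pos 12: ']' matches '['; pop; stack = [
pos 13: push '['; stack = [[
pos 14: push '['; stack = [[[
pos 15: ']' matches '['; pop; stack = [[
pos 16: push '('; stack = [[(
pos 17: ')' matches '('; pop; stack = [[
pos 18: push '['; stack = [[[
pos 19: ']' matches '['; pop; stack = [[
pos 20: ']' matches '['; pop; stack = [
pos 21: push '('; stack = [(
pos 22: push '['; stack = [([
pos 23: ']' matches '['; pop; stack = [(
pos 24: ')' matches '('; pop; stack = [
pos 25: push '{'; stack = [{
pos 26: '}' matches '{'; pop; stack = [
pos 27: push '('; stack = [(
pos 28: push '['; stack = [([
pos 29: ']' matches '['; pop; stack = [(
pos 30: ')' matches '('; pop; stack = [
pos 31: push '['; stack = [[
pos 32: push '('; stack = [[(
pos 33: ')' matches '('; pop; stack = [[
pos 34: ']' matches '['; pop; stack = [
pos 35: ']' matches '['; pop; stack = (empty)
pos 36: push '{'; stack = {
pos 37: '}' matches '{'; pop; stack = (empty)
pos 38: push '('; stack = (
pos 39: ')' matches '('; pop; stack = (empty)
end: stack empty → VALID
Verdict: properly nested → yes

Answer: yes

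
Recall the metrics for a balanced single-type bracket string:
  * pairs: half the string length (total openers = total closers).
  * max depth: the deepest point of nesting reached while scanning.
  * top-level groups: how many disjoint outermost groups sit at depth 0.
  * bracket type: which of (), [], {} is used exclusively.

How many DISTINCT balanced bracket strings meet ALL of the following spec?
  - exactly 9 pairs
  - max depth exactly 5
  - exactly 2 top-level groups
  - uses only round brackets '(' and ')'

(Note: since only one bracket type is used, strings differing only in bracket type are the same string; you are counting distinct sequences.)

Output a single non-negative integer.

Answer: 368

Derivation:
Spec: pairs=9 depth=5 groups=2
Count(depth <= 5) = 1278
Count(depth <= 4) = 910
Count(depth == 5) = 1278 - 910 = 368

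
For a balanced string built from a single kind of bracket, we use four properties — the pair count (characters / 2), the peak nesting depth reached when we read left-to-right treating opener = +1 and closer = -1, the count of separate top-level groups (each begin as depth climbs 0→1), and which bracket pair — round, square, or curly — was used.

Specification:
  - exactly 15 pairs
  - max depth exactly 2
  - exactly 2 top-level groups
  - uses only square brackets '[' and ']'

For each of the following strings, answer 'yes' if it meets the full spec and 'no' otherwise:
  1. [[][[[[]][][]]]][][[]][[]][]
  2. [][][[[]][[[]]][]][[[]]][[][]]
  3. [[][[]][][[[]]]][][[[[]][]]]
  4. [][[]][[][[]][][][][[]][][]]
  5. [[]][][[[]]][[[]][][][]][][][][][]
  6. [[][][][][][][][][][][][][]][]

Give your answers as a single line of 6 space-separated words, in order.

Answer: no no no no no yes

Derivation:
String 1 '[[][[[[]][][]]]][][[]][[]][]': depth seq [1 2 1 2 3 4 5 4 3 4 3 4 3 2 1 0 1 0 1 2 1 0 1 2 1 0 1 0]
  -> pairs=14 depth=5 groups=5 -> no
String 2 '[][][[[]][[[]]][]][[[]]][[][]]': depth seq [1 0 1 0 1 2 3 2 1 2 3 4 3 2 1 2 1 0 1 2 3 2 1 0 1 2 1 2 1 0]
  -> pairs=15 depth=4 groups=5 -> no
String 3 '[[][[]][][[[]]]][][[[[]][]]]': depth seq [1 2 1 2 3 2 1 2 1 2 3 4 3 2 1 0 1 0 1 2 3 4 3 2 3 2 1 0]
  -> pairs=14 depth=4 groups=3 -> no
String 4 '[][[]][[][[]][][][][[]][][]]': depth seq [1 0 1 2 1 0 1 2 1 2 3 2 1 2 1 2 1 2 1 2 3 2 1 2 1 2 1 0]
  -> pairs=14 depth=3 groups=3 -> no
String 5 '[[]][][[[]]][[[]][][][]][][][][][]': depth seq [1 2 1 0 1 0 1 2 3 2 1 0 1 2 3 2 1 2 1 2 1 2 1 0 1 0 1 0 1 0 1 0 1 0]
  -> pairs=17 depth=3 groups=9 -> no
String 6 '[[][][][][][][][][][][][][]][]': depth seq [1 2 1 2 1 2 1 2 1 2 1 2 1 2 1 2 1 2 1 2 1 2 1 2 1 2 1 0 1 0]
  -> pairs=15 depth=2 groups=2 -> yes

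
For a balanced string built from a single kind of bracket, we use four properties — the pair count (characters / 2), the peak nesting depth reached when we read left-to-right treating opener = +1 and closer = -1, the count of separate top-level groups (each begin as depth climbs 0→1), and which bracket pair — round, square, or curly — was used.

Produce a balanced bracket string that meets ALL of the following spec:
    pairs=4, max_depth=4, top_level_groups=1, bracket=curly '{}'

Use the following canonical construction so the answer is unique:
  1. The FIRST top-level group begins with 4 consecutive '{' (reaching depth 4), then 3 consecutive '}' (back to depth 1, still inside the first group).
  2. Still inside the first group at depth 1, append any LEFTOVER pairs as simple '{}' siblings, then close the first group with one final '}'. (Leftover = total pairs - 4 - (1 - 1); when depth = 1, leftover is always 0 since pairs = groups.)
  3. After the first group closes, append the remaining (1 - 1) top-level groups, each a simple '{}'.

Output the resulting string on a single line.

Answer: {{{{}}}}

Derivation:
Spec: pairs=4 depth=4 groups=1
Leftover pairs = 4 - 4 - (1-1) = 0
First group: deep chain of depth 4 + 0 sibling pairs
Remaining 0 groups: simple '{}' each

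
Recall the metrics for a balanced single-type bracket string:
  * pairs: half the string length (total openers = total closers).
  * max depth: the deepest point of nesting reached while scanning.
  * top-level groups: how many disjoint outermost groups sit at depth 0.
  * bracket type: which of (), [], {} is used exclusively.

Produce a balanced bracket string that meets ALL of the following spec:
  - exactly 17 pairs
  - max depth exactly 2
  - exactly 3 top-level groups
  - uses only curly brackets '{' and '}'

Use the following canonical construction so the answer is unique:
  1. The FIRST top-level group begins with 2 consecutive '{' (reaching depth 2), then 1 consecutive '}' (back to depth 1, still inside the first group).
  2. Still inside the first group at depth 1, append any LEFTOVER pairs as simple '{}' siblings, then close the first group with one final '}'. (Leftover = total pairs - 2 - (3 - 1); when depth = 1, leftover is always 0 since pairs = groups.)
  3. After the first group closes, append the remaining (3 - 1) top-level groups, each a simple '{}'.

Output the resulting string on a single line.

Spec: pairs=17 depth=2 groups=3
Leftover pairs = 17 - 2 - (3-1) = 13
First group: deep chain of depth 2 + 13 sibling pairs
Remaining 2 groups: simple '{}' each

Answer: {{}{}{}{}{}{}{}{}{}{}{}{}{}{}}{}{}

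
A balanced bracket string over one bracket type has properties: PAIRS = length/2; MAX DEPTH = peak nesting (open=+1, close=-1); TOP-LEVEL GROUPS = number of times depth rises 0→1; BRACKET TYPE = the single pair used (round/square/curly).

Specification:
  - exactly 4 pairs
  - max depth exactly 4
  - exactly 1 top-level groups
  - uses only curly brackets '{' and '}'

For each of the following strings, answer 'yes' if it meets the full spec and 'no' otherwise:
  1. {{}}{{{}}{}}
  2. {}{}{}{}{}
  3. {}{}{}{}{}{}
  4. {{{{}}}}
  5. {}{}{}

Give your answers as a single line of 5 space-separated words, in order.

Answer: no no no yes no

Derivation:
String 1 '{{}}{{{}}{}}': depth seq [1 2 1 0 1 2 3 2 1 2 1 0]
  -> pairs=6 depth=3 groups=2 -> no
String 2 '{}{}{}{}{}': depth seq [1 0 1 0 1 0 1 0 1 0]
  -> pairs=5 depth=1 groups=5 -> no
String 3 '{}{}{}{}{}{}': depth seq [1 0 1 0 1 0 1 0 1 0 1 0]
  -> pairs=6 depth=1 groups=6 -> no
String 4 '{{{{}}}}': depth seq [1 2 3 4 3 2 1 0]
  -> pairs=4 depth=4 groups=1 -> yes
String 5 '{}{}{}': depth seq [1 0 1 0 1 0]
  -> pairs=3 depth=1 groups=3 -> no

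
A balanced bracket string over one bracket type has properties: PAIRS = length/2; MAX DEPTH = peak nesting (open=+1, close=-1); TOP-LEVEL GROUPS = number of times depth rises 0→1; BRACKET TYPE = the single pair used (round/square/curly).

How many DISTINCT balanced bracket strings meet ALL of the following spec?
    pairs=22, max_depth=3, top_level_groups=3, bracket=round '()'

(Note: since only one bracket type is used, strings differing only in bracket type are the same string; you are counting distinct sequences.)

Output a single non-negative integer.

Answer: 17891118

Derivation:
Spec: pairs=22 depth=3 groups=3
Count(depth <= 3) = 17891328
Count(depth <= 2) = 210
Count(depth == 3) = 17891328 - 210 = 17891118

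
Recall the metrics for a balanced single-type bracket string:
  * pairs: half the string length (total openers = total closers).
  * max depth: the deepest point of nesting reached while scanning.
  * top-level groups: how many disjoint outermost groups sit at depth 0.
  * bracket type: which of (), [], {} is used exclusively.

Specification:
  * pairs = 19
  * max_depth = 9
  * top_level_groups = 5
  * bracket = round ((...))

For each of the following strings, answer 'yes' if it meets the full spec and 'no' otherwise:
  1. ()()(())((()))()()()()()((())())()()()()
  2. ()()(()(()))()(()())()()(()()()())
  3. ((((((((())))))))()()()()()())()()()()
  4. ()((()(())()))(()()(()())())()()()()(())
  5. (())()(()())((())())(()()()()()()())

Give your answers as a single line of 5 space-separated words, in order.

Answer: no no yes no no

Derivation:
String 1 '()()(())((()))()()()()()((())())()()()()': depth seq [1 0 1 0 1 2 1 0 1 2 3 2 1 0 1 0 1 0 1 0 1 0 1 0 1 2 3 2 1 2 1 0 1 0 1 0 1 0 1 0]
  -> pairs=20 depth=3 groups=14 -> no
String 2 '()()(()(()))()(()())()()(()()()())': depth seq [1 0 1 0 1 2 1 2 3 2 1 0 1 0 1 2 1 2 1 0 1 0 1 0 1 2 1 2 1 2 1 2 1 0]
  -> pairs=17 depth=3 groups=8 -> no
String 3 '((((((((())))))))()()()()()())()()()()': depth seq [1 2 3 4 5 6 7 8 9 8 7 6 5 4 3 2 1 2 1 2 1 2 1 2 1 2 1 2 1 0 1 0 1 0 1 0 1 0]
  -> pairs=19 depth=9 groups=5 -> yes
String 4 '()((()(())()))(()()(()())())()()()()(())': depth seq [1 0 1 2 3 2 3 4 3 2 3 2 1 0 1 2 1 2 1 2 3 2 3 2 1 2 1 0 1 0 1 0 1 0 1 0 1 2 1 0]
  -> pairs=20 depth=4 groups=8 -> no
String 5 '(())()(()())((())())(()()()()()()())': depth seq [1 2 1 0 1 0 1 2 1 2 1 0 1 2 3 2 1 2 1 0 1 2 1 2 1 2 1 2 1 2 1 2 1 2 1 0]
  -> pairs=18 depth=3 groups=5 -> no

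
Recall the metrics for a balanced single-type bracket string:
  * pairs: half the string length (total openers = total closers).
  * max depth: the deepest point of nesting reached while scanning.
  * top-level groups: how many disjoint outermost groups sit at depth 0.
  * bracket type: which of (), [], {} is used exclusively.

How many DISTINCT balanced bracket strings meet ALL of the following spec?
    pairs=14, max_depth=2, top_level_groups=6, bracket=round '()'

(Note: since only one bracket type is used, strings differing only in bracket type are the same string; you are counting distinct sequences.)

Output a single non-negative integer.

Spec: pairs=14 depth=2 groups=6
Count(depth <= 2) = 1287
Count(depth <= 1) = 0
Count(depth == 2) = 1287 - 0 = 1287

Answer: 1287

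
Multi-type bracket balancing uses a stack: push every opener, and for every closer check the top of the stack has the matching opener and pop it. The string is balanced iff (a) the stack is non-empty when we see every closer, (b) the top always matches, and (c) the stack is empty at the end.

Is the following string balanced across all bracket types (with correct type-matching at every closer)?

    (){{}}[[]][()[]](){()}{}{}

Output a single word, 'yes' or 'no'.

Answer: yes

Derivation:
pos 0: push '('; stack = (
pos 1: ')' matches '('; pop; stack = (empty)
pos 2: push '{'; stack = {
pos 3: push '{'; stack = {{
pos 4: '}' matches '{'; pop; stack = {
pos 5: '}' matches '{'; pop; stack = (empty)
pos 6: push '['; stack = [
pos 7: push '['; stack = [[
pos 8: ']' matches '['; pop; stack = [
pos 9: ']' matches '['; pop; stack = (empty)
pos 10: push '['; stack = [
pos 11: push '('; stack = [(
pos 12: ')' matches '('; pop; stack = [
pos 13: push '['; stack = [[
pos 14: ']' matches '['; pop; stack = [
pos 15: ']' matches '['; pop; stack = (empty)
pos 16: push '('; stack = (
pos 17: ')' matches '('; pop; stack = (empty)
pos 18: push '{'; stack = {
pos 19: push '('; stack = {(
pos 20: ')' matches '('; pop; stack = {
pos 21: '}' matches '{'; pop; stack = (empty)
pos 22: push '{'; stack = {
pos 23: '}' matches '{'; pop; stack = (empty)
pos 24: push '{'; stack = {
pos 25: '}' matches '{'; pop; stack = (empty)
end: stack empty → VALID
Verdict: properly nested → yes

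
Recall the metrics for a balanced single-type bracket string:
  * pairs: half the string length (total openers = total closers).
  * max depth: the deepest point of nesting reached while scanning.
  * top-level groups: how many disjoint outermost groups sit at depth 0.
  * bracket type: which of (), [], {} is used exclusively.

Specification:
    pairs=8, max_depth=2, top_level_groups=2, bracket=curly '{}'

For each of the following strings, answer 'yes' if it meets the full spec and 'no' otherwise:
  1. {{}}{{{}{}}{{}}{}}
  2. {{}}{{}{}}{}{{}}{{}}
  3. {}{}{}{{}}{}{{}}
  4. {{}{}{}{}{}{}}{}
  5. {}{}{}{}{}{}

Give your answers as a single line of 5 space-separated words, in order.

Answer: no no no yes no

Derivation:
String 1 '{{}}{{{}{}}{{}}{}}': depth seq [1 2 1 0 1 2 3 2 3 2 1 2 3 2 1 2 1 0]
  -> pairs=9 depth=3 groups=2 -> no
String 2 '{{}}{{}{}}{}{{}}{{}}': depth seq [1 2 1 0 1 2 1 2 1 0 1 0 1 2 1 0 1 2 1 0]
  -> pairs=10 depth=2 groups=5 -> no
String 3 '{}{}{}{{}}{}{{}}': depth seq [1 0 1 0 1 0 1 2 1 0 1 0 1 2 1 0]
  -> pairs=8 depth=2 groups=6 -> no
String 4 '{{}{}{}{}{}{}}{}': depth seq [1 2 1 2 1 2 1 2 1 2 1 2 1 0 1 0]
  -> pairs=8 depth=2 groups=2 -> yes
String 5 '{}{}{}{}{}{}': depth seq [1 0 1 0 1 0 1 0 1 0 1 0]
  -> pairs=6 depth=1 groups=6 -> no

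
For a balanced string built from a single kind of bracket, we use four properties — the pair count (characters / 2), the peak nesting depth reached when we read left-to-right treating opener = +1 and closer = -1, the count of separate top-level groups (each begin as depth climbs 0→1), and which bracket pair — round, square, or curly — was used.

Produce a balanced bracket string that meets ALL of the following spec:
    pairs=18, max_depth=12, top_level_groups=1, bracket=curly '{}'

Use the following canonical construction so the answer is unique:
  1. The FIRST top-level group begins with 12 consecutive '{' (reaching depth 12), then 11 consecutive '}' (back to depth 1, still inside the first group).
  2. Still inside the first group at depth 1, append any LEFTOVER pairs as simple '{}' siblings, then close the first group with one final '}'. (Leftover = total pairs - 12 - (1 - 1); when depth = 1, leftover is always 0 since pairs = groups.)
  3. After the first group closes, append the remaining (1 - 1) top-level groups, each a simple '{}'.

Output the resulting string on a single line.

Spec: pairs=18 depth=12 groups=1
Leftover pairs = 18 - 12 - (1-1) = 6
First group: deep chain of depth 12 + 6 sibling pairs
Remaining 0 groups: simple '{}' each

Answer: {{{{{{{{{{{{}}}}}}}}}}}{}{}{}{}{}{}}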